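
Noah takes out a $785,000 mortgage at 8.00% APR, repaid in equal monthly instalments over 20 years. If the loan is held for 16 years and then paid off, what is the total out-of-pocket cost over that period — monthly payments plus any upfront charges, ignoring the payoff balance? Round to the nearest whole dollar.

At 8.00% the monthly rate is 0.0066667, so the payment is 785,000 × 0.0066667 / (1 − 1.0066667^−240) = $6,566.05.
Total outlay = 192 × $6,566.05 = $1,260,681.60.

$1,260,682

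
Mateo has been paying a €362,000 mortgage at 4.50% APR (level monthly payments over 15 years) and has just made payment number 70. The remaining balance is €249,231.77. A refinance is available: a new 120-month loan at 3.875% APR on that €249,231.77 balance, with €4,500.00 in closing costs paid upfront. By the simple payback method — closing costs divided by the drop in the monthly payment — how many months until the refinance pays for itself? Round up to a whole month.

Current payment = 362,000 × 4.5%/12 / (1 − (1+0.0037500)^−180) = €2,769.28.
Refinanced payment = 249,231.77 × 0.0032292 / (1 − (1+0.0032292)^−120) = €2,508.57.
Monthly savings = €2,769.28 − €2,508.57 = €260.71.
Break-even = €4,500.00 / €260.71 = 17.26 → 18 months.

18 months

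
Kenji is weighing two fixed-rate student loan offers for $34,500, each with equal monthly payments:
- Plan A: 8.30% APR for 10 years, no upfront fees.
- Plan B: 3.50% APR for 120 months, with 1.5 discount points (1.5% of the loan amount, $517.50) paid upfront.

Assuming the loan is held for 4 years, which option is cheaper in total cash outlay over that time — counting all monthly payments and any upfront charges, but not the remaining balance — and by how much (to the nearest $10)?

Plan A: monthly rate = 8.3%/12 = 0.0069167; payment = 34,500 × 0.0069167 / (1 − (1+0.0069167)^−120) = $424.07.
Plan B: monthly rate = 3.5%/12 = 0.0029167; payment = 34,500 × 0.0029167 / (1 − (1+0.0029167)^−120) = $341.16.
Over 48 months: Plan A costs 48 × $424.07 = $20,355.36; Plan B costs 48 × $341.16 + $517.50 = $16,893.18.
Plan B is cheaper by $20,355.36 − $16,893.18 = $3,462.18.

Plan B by $3,460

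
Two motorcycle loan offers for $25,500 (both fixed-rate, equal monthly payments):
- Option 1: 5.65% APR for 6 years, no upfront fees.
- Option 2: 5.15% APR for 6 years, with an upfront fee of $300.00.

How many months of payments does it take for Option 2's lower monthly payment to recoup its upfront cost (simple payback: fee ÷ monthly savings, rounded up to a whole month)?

51 months

Option 1: monthly rate = 5.65%/12 = 0.0047083; payment = 25,500 × 0.0047083 / (1 − (1+0.0047083)^−72) = $418.41.
Option 2: at 5.15% the monthly rate is 0.0042917, so the payment is 25,500 × 0.0042917 / (1 − 1.0042917^−72) = $412.45.
Monthly savings = $418.41 − $412.45 = $5.96.
Break-even = $300.00 / $5.96 = 50.34 → 51 months.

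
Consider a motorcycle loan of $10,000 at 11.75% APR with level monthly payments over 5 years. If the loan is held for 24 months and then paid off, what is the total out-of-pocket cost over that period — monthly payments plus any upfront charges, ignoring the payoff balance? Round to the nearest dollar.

Monthly rate = 11.75%/12 = 0.0097917; payment = 10,000 × 0.0097917 / (1 − (1+0.0097917)^−60) = $221.18.
Total outlay = 24 × $221.18 = $5,308.32.

$5,308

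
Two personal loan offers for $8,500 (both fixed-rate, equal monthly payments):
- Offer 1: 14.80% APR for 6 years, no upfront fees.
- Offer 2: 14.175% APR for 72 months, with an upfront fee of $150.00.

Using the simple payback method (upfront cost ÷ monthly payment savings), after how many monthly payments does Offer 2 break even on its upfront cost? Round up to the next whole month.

Offer 1: monthly rate = 14.8%/12 = 0.0123333; payment = 8,500 × 0.0123333 / (1 − (1+0.0123333)^−72) = $178.81.
Offer 2: monthly rate = 14.175%/12 = 0.0118125; payment = 8,500 × 0.0118125 / (1 − (1+0.0118125)^−72) = $175.95.
Monthly savings = $178.81 − $175.95 = $2.86.
Break-even = $150.00 / $2.86 = 52.45 → 53 months.

53 months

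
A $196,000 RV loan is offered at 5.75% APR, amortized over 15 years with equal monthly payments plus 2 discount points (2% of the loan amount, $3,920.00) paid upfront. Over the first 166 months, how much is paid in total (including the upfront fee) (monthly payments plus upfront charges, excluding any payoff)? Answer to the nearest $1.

$274,102

At 5.75% the monthly rate is 0.0047917, so the payment is 196,000 × 0.0047917 / (1 − 1.0047917^−180) = $1,627.60.
Total outlay = 166 × $1,627.60 + $3,920.00 = $274,101.60.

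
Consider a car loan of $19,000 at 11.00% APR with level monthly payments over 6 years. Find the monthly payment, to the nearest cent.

Monthly rate = 11%/12 = 0.0091667; payment = 19,000 × 0.0091667 / (1 − (1+0.0091667)^−72) = $361.65.

$361.65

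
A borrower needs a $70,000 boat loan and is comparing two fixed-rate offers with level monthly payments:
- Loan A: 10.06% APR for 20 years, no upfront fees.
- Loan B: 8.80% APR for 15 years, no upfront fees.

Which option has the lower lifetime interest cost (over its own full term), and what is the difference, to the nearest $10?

Loan A: at 10.06% the monthly rate is 0.0083833, so the payment is 70,000 × 0.0083833 / (1 − 1.0083833^−240) = $678.30.
Total interest on Loan A = 240 × $678.30 − $70,000 = $92,792.00.
Loan B: at 8.80% the monthly rate is 0.0073333, so the payment is 70,000 × 0.0073333 / (1 − 1.0073333^−180) = $701.68.
Total interest on Loan B = 180 × $701.68 − $70,000 = $56,302.40.
Loan B is lower by $36,489.60.

Loan B by $36,490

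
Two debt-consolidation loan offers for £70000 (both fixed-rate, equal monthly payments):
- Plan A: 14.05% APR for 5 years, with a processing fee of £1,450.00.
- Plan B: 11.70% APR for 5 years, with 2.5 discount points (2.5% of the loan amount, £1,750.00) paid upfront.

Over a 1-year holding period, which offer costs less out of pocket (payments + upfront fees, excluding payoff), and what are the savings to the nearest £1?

Plan B by £709

Plan A: at 14.05% the monthly rate is 0.0117083, so the payment is 70,000 × 0.0117083 / (1 − 1.0117083^−60) = £1,630.59.
Plan B: at 11.70% the monthly rate is 0.0097500, so the payment is 70,000 × 0.0097500 / (1 − 1.0097500^−60) = £1,546.52.
Over 12 months: Plan A costs 12 × £1,630.59 + £1,450.00 = £21,017.08; Plan B costs 12 × £1,546.52 + £1,750.00 = £20,308.24.
Plan B is cheaper by £21,017.08 − £20,308.24 = £708.84.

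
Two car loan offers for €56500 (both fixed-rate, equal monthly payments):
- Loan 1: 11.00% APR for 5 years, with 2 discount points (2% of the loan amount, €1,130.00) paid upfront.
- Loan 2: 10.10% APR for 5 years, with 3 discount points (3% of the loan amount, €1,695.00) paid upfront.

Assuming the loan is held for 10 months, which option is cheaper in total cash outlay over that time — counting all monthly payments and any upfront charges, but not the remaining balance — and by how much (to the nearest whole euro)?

Loan 1: at 11.00% the monthly rate is 0.0091667, so the payment is 56,500 × 0.0091667 / (1 − 1.0091667^−60) = €1,228.45.
Loan 2: monthly rate = 10.1%/12 = 0.0084167; payment = 56,500 × 0.0084167 / (1 − (1+0.0084167)^−60) = €1,203.24.
Over 10 months: Loan 1 costs 10 × €1,228.45 + €1,130.00 = €13,414.50; Loan 2 costs 10 × €1,203.24 + €1,695.00 = €13,727.40.
Loan 1 is cheaper by €13,727.40 − €13,414.50 = €312.90.

Loan 1 by €313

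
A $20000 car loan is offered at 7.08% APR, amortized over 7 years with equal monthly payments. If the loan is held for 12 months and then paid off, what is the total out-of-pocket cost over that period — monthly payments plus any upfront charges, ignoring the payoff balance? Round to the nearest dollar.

$3,632

At 7.08% the monthly rate is 0.0059000, so the payment is 20,000 × 0.0059000 / (1 − 1.0059000^−84) = $302.64.
Total outlay = 12 × $302.64 = $3,631.68.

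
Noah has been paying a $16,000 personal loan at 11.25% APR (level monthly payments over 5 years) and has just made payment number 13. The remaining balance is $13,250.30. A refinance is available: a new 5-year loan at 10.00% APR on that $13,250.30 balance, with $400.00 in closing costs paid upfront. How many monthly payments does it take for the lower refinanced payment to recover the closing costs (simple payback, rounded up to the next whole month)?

Current payment = 16,000 × 11.25%/12 / (1 − (1+0.0093750)^−60) = $349.88.
Refinanced payment = 13,250.30 × 0.0083333 / (1 − (1+0.0083333)^−60) = $281.53.
Monthly savings = $349.88 − $281.53 = $68.35.
Break-even = $400.00 / $68.35 = 5.85 → 6 months.

6 months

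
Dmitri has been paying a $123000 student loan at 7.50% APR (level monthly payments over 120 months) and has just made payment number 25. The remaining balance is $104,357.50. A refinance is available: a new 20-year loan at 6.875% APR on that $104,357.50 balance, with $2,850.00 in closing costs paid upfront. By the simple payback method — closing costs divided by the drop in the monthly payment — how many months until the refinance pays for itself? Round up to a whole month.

Current payment = 123,000 × 7.5%/12 / (1 − (1+0.0062500)^−120) = $1,460.03.
Refinanced payment = 104,357.50 × 0.0057292 / (1 − (1+0.0057292)^−240) = $801.27.
Monthly savings = $1,460.03 − $801.27 = $658.76.
Break-even = $2,850.00 / $658.76 = 4.33 → 5 months.

5 months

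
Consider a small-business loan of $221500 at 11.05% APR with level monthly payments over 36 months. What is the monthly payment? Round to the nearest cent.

Monthly rate = 11.05%/12 = 0.0092083; payment = 221,500 × 0.0092083 / (1 − (1+0.0092083)^−36) = $7,256.87.

$7,256.87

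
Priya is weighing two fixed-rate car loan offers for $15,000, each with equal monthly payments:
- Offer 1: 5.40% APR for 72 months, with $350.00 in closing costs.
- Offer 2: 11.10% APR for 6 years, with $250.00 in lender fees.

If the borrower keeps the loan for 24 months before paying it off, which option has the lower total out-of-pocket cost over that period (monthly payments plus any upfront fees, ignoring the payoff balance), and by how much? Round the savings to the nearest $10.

Offer 1: monthly rate = 5.4%/12 = 0.0045000; payment = 15,000 × 0.0045000 / (1 − (1+0.0045000)^−72) = $244.37.
Offer 2: monthly rate = 11.1%/12 = 0.0092500; payment = 15,000 × 0.0092500 / (1 − (1+0.0092500)^−72) = $286.28.
Over 24 months: Offer 1 costs 24 × $244.37 + $350.00 = $6,214.88; Offer 2 costs 24 × $286.28 + $250.00 = $7,120.72.
Offer 1 is cheaper by $7,120.72 − $6,214.88 = $905.84.

Offer 1 by $910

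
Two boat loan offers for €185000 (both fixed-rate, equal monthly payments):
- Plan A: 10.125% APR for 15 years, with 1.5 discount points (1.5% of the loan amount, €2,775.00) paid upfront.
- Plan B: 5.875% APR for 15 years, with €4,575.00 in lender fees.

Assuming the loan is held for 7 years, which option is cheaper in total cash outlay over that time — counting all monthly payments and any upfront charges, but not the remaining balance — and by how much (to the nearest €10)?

Plan B by €36,300

Plan A: at 10.125% the monthly rate is 0.0084375, so the payment is 185,000 × 0.0084375 / (1 − 1.0084375^−180) = €2,002.19.
Plan B: at 5.875% the monthly rate is 0.0048958, so the payment is 185,000 × 0.0048958 / (1 − 1.0048958^−180) = €1,548.67.
Over 84 months: Plan A costs 84 × €2,002.19 + €2,775.00 = €170,958.96; Plan B costs 84 × €1,548.67 + €4,575.00 = €134,663.28.
Plan B is cheaper by €170,958.96 − €134,663.28 = €36,295.68.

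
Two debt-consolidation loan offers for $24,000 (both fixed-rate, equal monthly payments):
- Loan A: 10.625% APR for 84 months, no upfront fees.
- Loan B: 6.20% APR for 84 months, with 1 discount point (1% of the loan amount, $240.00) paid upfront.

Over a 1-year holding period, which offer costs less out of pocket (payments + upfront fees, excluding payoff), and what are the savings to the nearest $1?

Loan B by $400

Loan A: at 10.625% the monthly rate is 0.0088542, so the payment is 24,000 × 0.0088542 / (1 − 1.0088542^−84) = $406.22.
Loan B: at 6.20% the monthly rate is 0.0051667, so the payment is 24,000 × 0.0051667 / (1 − 1.0051667^−84) = $352.91.
Over 12 months: Loan A costs 12 × $406.22 = $4,874.64; Loan B costs 12 × $352.91 + $240.00 = $4,474.92.
Loan B is cheaper by $4,874.64 − $4,474.92 = $399.72.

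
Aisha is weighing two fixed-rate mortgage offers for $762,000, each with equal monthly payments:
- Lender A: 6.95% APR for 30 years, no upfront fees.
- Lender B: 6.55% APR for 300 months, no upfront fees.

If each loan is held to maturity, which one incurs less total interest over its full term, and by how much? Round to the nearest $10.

Lender B by $265,180

Lender A: monthly rate = 6.95%/12 = 0.0057917; payment = 762,000 × 0.0057917 / (1 − (1+0.0057917)^−360) = $5,044.04.
Total interest on Lender A = 360 × $5,044.04 − $762,000 = $1,053,854.40.
Lender B: monthly rate = 6.55%/12 = 0.0054583; payment = 762,000 × 0.0054583 / (1 − (1+0.0054583)^−300) = $5,168.91.
Total interest on Lender B = 300 × $5,168.91 − $762,000 = $788,673.00.
Lender B is lower by $265,181.40.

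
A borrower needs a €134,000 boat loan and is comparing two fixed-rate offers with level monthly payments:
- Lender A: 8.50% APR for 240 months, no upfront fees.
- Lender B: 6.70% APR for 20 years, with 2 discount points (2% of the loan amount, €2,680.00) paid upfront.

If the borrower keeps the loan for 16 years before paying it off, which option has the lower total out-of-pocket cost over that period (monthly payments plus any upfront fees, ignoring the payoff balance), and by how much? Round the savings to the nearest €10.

Lender B by €25,730

Lender A: at 8.50% the monthly rate is 0.0070833, so the payment is 134,000 × 0.0070833 / (1 − 1.0070833^−240) = €1,162.88.
Lender B: monthly rate = 6.7%/12 = 0.0055833; payment = 134,000 × 0.0055833 / (1 − (1+0.0055833)^−240) = €1,014.91.
Over 192 months: Lender A costs 192 × €1,162.88 = €223,272.96; Lender B costs 192 × €1,014.91 + €2,680.00 = €197,542.72.
Lender B is cheaper by €223,272.96 − €197,542.72 = €25,730.24.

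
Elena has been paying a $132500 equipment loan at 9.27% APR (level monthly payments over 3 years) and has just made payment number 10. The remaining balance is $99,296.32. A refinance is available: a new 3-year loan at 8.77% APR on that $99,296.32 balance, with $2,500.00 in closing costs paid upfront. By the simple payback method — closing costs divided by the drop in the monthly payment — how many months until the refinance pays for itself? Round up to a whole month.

3 months

Current payment = 132,500 × 9.27%/12 / (1 − (1+0.0077250)^−36) = $4,230.13.
Refinanced payment = 99,296.32 × 0.0073083 / (1 − (1+0.0073083)^−36) = $3,146.98.
Monthly savings = $4,230.13 − $3,146.98 = $1,083.15.
Break-even = $2,500.00 / $1,083.15 = 2.31 → 3 months.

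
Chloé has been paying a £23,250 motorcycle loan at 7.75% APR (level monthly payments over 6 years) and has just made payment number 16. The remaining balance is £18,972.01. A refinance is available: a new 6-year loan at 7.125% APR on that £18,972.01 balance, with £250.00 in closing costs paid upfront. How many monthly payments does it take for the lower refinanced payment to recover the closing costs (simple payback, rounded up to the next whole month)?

4 months

Current payment = 23,250 × 7.75%/12 / (1 − (1+0.0064583)^−72) = £404.82.
Refinanced payment = 18,972.01 × 0.0059375 / (1 − (1+0.0059375)^−72) = £324.59.
Monthly savings = £404.82 − £324.59 = £80.23.
Break-even = £250.00 / £80.23 = 3.12 → 4 months.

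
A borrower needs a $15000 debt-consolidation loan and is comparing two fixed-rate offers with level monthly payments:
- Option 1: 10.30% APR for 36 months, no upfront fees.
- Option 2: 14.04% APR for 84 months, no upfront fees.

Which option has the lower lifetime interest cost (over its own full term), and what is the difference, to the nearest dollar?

Option 1: monthly rate = 10.3%/12 = 0.0085833; payment = 15,000 × 0.0085833 / (1 − (1+0.0085833)^−36) = $486.12.
Total interest on Option 1 = 36 × $486.12 − $15,000 = $2,500.32.
Option 2: monthly rate = 14.04%/12 = 0.0117000; payment = 15,000 × 0.0117000 / (1 − (1+0.0117000)^−84) = $281.43.
Total interest on Option 2 = 84 × $281.43 − $15,000 = $8,640.12.
Option 1 is lower by $6,139.80.

Option 1 by $6,140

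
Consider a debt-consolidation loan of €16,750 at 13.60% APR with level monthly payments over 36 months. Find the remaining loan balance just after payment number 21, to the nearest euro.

€7,812

With monthly rate i = 13.6%/12 = 0.0113333, the balance after k of n payments is P · [(1+i)^n − (1+i)^k] / [(1+i)^n − 1].
(1+0.0113333)^36 = 1.50036036 and (1+0.0113333)^21 = 1.26701208, so the balance is 16,750 × (1.50036036 − 1.26701208) / (1.50036036 − 1) = €7,811.54.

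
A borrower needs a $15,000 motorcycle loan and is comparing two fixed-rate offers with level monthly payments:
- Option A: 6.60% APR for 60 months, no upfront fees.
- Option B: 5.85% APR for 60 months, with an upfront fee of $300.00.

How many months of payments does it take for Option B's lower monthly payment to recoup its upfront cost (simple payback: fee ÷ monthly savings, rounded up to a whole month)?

58 months

Option A: monthly rate = 6.6%/12 = 0.0055000; payment = 15,000 × 0.0055000 / (1 − (1+0.0055000)^−60) = $294.20.
Option B: monthly rate = 5.85%/12 = 0.0048750; payment = 15,000 × 0.0048750 / (1 − (1+0.0048750)^−60) = $288.95.
Monthly savings = $294.20 − $288.95 = $5.25.
Break-even = $300.00 / $5.25 = 57.14 → 58 months.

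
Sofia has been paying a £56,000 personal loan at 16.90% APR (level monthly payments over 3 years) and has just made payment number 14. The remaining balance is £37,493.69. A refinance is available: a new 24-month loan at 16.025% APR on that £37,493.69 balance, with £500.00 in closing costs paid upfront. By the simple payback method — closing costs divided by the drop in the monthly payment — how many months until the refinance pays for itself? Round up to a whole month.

4 months

Current payment = 56,000 × 16.9%/12 / (1 − (1+0.0140833)^−36) = £1,993.77.
Refinanced payment = 37,493.69 × 0.0133542 / (1 − (1+0.0133542)^−24) = £1,836.26.
Monthly savings = £1,993.77 − £1,836.26 = £157.51.
Break-even = £500.00 / £157.51 = 3.17 → 4 months.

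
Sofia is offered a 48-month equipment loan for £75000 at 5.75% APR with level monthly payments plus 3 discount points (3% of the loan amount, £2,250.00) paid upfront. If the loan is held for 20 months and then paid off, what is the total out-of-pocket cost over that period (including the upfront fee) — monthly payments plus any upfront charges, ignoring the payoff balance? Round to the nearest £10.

At 5.75% the monthly rate is 0.0047917, so the payment is 75,000 × 0.0047917 / (1 − 1.0047917^−48) = £1,752.79.
Total outlay = 20 × £1,752.79 + £2,250.00 = £37,305.80.

£37,310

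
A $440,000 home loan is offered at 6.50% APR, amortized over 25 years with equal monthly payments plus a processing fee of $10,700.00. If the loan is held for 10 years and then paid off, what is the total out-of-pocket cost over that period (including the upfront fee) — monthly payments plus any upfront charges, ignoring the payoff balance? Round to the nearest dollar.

At 6.50% the monthly rate is 0.0054167, so the payment is 440,000 × 0.0054167 / (1 − 1.0054167^−300) = $2,970.91.
Total outlay = 120 × $2,970.91 + $10,700.00 = $367,209.20.

$367,209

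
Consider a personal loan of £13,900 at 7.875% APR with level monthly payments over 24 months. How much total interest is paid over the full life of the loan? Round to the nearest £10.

Monthly rate = 7.875%/12 = 0.0065625; payment = 13,900 × 0.0065625 / (1 − (1+0.0065625)^−24) = £627.87.
Total paid = 24 × £627.87 = £15,068.88; interest = £15,068.88 − £13,900 = £1,168.88.

£1,170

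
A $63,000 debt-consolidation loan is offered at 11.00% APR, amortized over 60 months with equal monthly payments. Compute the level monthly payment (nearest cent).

$1,369.77

Monthly rate = 11%/12 = 0.0091667; payment = 63,000 × 0.0091667 / (1 − (1+0.0091667)^−60) = $1,369.77.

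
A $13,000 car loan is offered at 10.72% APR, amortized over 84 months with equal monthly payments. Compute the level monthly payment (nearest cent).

$220.68

At 10.72% the monthly rate is 0.0089333, so the payment is 13,000 × 0.0089333 / (1 − 1.0089333^−84) = $220.68.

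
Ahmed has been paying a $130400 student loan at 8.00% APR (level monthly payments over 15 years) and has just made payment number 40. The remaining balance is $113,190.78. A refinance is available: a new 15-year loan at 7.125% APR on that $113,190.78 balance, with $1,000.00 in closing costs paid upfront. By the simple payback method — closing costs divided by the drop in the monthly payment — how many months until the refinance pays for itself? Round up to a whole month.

Current payment = 130,400 × 8%/12 / (1 − (1+0.0066667)^−180) = $1,246.17.
Refinanced payment = 113,190.78 × 0.0059375 / (1 − (1+0.0059375)^−180) = $1,025.32.
Monthly savings = $1,246.17 − $1,025.32 = $220.85.
Break-even = $1,000.00 / $220.85 = 4.53 → 5 months.

5 months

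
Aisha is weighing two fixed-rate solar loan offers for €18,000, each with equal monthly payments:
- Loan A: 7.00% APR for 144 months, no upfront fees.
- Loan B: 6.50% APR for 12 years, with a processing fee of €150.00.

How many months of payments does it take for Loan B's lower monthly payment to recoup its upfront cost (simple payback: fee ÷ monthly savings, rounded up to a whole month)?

Loan A: monthly rate = 7%/12 = 0.0058333; payment = 18,000 × 0.0058333 / (1 − (1+0.0058333)^−144) = €185.11.
Loan B: at 6.50% the monthly rate is 0.0054167, so the payment is 18,000 × 0.0054167 / (1 − 1.0054167^−144) = €180.35.
Monthly savings = €185.11 − €180.35 = €4.76.
Break-even = €150.00 / €4.76 = 31.51 → 32 months.

32 months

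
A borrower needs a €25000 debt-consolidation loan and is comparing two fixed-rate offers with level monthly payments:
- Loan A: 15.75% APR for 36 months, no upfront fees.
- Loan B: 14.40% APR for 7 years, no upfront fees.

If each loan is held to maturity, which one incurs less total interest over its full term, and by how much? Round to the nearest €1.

Loan A: at 15.75% the monthly rate is 0.0131250, so the payment is 25,000 × 0.0131250 / (1 − 1.0131250^−36) = €875.84.
Total interest on Loan A = 36 × €875.84 − €25,000 = €6,530.24.
Loan B: monthly rate = 14.4%/12 = 0.0120000; payment = 25,000 × 0.0120000 / (1 − (1+0.0120000)^−84) = €474.04.
Total interest on Loan B = 84 × €474.04 − €25,000 = €14,819.36.
Loan A is lower by €8,289.12.

Loan A by €8,289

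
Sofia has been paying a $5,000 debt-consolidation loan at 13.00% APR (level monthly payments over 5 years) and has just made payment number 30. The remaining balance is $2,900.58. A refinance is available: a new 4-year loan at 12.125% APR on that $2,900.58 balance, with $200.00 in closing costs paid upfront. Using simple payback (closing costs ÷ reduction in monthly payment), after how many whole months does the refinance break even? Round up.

6 months

Current payment = 5,000 × 13%/12 / (1 − (1+0.0108333)^−60) = $113.77.
Refinanced payment = 2,900.58 × 0.0101042 / (1 − (1+0.0101042)^−48) = $76.56.
Monthly savings = $113.77 − $76.56 = $37.21.
Break-even = $200.00 / $37.21 = 5.37 → 6 months.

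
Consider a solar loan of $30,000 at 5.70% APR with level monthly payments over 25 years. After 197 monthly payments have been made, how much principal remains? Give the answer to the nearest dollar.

$15,271

With monthly rate i = 5.7%/12 = 0.0047500, the balance after k of n payments is P · [(1+i)^n − (1+i)^k] / [(1+i)^n − 1].
(1+0.0047500)^300 = 4.14385413 and (1+0.0047500)^197 = 2.54348352, so the balance is 30,000 × (4.14385413 − 2.54348352) / (4.14385413 − 1) = $15,271.42.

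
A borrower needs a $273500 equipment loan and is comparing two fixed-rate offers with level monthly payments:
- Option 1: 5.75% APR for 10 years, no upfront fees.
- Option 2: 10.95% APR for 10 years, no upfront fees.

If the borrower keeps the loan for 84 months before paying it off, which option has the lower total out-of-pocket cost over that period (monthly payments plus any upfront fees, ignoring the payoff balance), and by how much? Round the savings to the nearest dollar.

Option 1: monthly rate = 5.75%/12 = 0.0047917; payment = 273,500 × 0.0047917 / (1 − (1+0.0047917)^−120) = $3,002.19.
Option 2: at 10.95% the monthly rate is 0.0091250, so the payment is 273,500 × 0.0091250 / (1 − 1.0091250^−120) = $3,759.73.
Over 84 months: Option 1 costs 84 × $3,002.19 = $252,183.96; Option 2 costs 84 × $3,759.73 = $315,817.32.
Option 1 is cheaper by $315,817.32 − $252,183.96 = $63,633.36.

Option 1 by $63,633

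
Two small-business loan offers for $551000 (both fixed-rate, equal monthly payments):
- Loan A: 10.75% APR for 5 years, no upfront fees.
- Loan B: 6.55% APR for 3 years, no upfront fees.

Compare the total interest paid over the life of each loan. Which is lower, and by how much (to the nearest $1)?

Loan A: at 10.75% the monthly rate is 0.0089583, so the payment is 551,000 × 0.0089583 / (1 − 1.0089583^−60) = $11,911.49.
Total interest on Loan A = 60 × $11,911.49 − $551,000 = $163,689.40.
Loan B: monthly rate = 6.55%/12 = 0.0054583; payment = 551,000 × 0.0054583 / (1 − (1+0.0054583)^−36) = $16,900.14.
Total interest on Loan B = 36 × $16,900.14 − $551,000 = $57,405.04.
Loan B is lower by $106,284.36.

Loan B by $106,284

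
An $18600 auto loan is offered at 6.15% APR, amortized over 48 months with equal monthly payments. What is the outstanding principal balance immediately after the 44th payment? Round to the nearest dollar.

$1,730

With monthly rate i = 6.15%/12 = 0.0051250, the balance after k of n payments is P · [(1+i)^n − (1+i)^k] / [(1+i)^n − 1].
(1+0.0051250)^48 = 1.27809638 and (1+0.0051250)^44 = 1.25222770, so the balance is 18,600 × (1.27809638 − 1.25222770) / (1.27809638 − 1) = $1,730.18.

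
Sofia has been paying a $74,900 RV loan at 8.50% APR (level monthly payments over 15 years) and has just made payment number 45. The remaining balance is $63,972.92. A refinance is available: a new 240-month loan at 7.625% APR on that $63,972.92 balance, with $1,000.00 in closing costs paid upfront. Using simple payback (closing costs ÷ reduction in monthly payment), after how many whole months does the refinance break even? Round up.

5 months

Current payment = 74,900 × 8.5%/12 / (1 − (1+0.0070833)^−180) = $737.57.
Refinanced payment = 63,972.92 × 0.0063542 / (1 − (1+0.0063542)^−240) = $520.26.
Monthly savings = $737.57 − $520.26 = $217.31.
Break-even = $1,000.00 / $217.31 = 4.60 → 5 months.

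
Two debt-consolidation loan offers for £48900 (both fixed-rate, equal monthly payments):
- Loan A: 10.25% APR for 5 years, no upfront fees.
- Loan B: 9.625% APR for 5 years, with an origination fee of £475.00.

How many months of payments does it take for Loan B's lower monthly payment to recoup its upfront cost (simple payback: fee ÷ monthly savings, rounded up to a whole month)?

32 months

Loan A: monthly rate = 10.25%/12 = 0.0085417; payment = 48,900 × 0.0085417 / (1 − (1+0.0085417)^−60) = £1,045.01.
Loan B: at 9.625% the monthly rate is 0.0080208, so the payment is 48,900 × 0.0080208 / (1 − 1.0080208^−60) = £1,029.98.
Monthly savings = £1,045.01 − £1,029.98 = £15.03.
Break-even = £475.00 / £15.03 = 31.60 → 32 months.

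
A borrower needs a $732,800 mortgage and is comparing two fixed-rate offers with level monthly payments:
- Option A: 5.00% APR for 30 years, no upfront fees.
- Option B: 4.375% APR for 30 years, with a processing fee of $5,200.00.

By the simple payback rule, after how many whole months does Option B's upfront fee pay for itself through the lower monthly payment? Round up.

Option A: monthly rate = 5%/12 = 0.0041667; payment = 732,800 × 0.0041667 / (1 − (1+0.0041667)^−360) = $3,933.83.
Option B: monthly rate = 4.375%/12 = 0.0036458; payment = 732,800 × 0.0036458 / (1 − (1+0.0036458)^−360) = $3,658.76.
Monthly savings = $3,933.83 − $3,658.76 = $275.07.
Break-even = $5,200.00 / $275.07 = 18.90 → 19 months.

19 months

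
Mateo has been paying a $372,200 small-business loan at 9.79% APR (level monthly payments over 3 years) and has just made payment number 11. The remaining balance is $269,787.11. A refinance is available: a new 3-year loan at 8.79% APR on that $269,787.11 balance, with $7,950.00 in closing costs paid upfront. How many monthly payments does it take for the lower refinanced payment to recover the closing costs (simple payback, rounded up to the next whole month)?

Current payment = 372,200 × 9.79%/12 / (1 − (1+0.0081583)^−36) = $11,973.18.
Refinanced payment = 269,787.11 × 0.0073250 / (1 − (1+0.0073250)^−36) = $8,552.81.
Monthly savings = $11,973.18 − $8,552.81 = $3,420.37.
Break-even = $7,950.00 / $3,420.37 = 2.32 → 3 months.

3 months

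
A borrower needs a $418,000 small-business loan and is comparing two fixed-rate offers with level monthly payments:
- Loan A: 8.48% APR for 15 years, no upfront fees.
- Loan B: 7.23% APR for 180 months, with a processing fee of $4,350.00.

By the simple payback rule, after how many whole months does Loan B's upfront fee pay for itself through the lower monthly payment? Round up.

Loan A: monthly rate = 8.48%/12 = 0.0070667; payment = 418,000 × 0.0070667 / (1 − (1+0.0070667)^−180) = $4,111.31.
Loan B: at 7.23% the monthly rate is 0.0060250, so the payment is 418,000 × 0.0060250 / (1 − 1.0060250^−180) = $3,811.06.
Monthly savings = $4,111.31 − $3,811.06 = $300.25.
Break-even = $4,350.00 / $300.25 = 14.49 → 15 months.

15 months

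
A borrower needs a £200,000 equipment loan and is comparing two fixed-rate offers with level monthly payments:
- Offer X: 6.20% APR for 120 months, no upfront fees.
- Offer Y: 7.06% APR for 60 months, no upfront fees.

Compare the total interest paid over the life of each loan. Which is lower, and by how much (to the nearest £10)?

Offer X: monthly rate = 6.2%/12 = 0.0051667; payment = 200,000 × 0.0051667 / (1 − (1+0.0051667)^−120) = £2,240.55.
Total interest on Offer X = 120 × £2,240.55 − £200,000 = £68,866.00.
Offer Y: at 7.06% the monthly rate is 0.0058833, so the payment is 200,000 × 0.0058833 / (1 − 1.0058833^−60) = £3,965.90.
Total interest on Offer Y = 60 × £3,965.90 − £200,000 = £37,954.00.
Offer Y is lower by £30,912.00.

Offer Y by £30,910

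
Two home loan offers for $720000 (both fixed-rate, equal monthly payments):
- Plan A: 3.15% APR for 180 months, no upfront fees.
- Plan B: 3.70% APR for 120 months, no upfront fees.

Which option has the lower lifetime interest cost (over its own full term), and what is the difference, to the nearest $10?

Plan B by $41,880

Plan A: at 3.15% the monthly rate is 0.0026250, so the payment is 720,000 × 0.0026250 / (1 − 1.0026250^−180) = $5,024.29.
Total interest on Plan A = 180 × $5,024.29 − $720,000 = $184,372.20.
Plan B: monthly rate = 3.7%/12 = 0.0030833; payment = 720,000 × 0.0030833 / (1 − (1+0.0030833)^−120) = $7,187.43.
Total interest on Plan B = 120 × $7,187.43 − $720,000 = $142,491.60.
Plan B is lower by $41,880.60.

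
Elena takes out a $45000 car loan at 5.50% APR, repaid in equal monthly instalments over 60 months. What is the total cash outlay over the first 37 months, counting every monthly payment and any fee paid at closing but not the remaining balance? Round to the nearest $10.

At 5.50% the monthly rate is 0.0045833, so the payment is 45,000 × 0.0045833 / (1 − 1.0045833^−60) = $859.55.
Total outlay = 37 × $859.55 = $31,803.35.

$31,800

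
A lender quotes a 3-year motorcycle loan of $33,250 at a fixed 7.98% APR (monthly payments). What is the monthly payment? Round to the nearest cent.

At 7.98% the monthly rate is 0.0066500, so the payment is 33,250 × 0.0066500 / (1 − 1.0066500^−36) = $1,041.63.

$1,041.63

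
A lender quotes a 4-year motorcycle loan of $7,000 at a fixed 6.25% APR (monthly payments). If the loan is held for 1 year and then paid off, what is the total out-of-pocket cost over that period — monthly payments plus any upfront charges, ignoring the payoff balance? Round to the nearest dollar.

Monthly rate = 6.25%/12 = 0.0052083; payment = 7,000 × 0.0052083 / (1 − (1+0.0052083)^−48) = $165.20.
Total outlay = 12 × $165.20 = $1,982.40.

$1,982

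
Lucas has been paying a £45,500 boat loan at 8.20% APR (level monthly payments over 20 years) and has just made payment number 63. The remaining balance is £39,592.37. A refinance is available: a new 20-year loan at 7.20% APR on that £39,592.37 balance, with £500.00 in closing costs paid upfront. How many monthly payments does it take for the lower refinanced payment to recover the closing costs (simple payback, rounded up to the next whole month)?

Current payment = 45,500 × 8.2%/12 / (1 − (1+0.0068333)^−240) = £386.26.
Refinanced payment = 39,592.37 × 0.0060000 / (1 − (1+0.0060000)^−240) = £311.73.
Monthly savings = £386.26 − £311.73 = £74.53.
Break-even = £500.00 / £74.53 = 6.71 → 7 months.

7 months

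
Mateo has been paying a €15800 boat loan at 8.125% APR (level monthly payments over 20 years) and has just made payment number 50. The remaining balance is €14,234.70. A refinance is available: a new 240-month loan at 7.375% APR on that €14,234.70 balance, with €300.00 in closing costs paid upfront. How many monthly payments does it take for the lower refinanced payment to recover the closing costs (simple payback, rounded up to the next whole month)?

16 months

Current payment = 15,800 × 8.125%/12 / (1 − (1+0.0067708)^−240) = €133.39.
Refinanced payment = 14,234.70 × 0.0061458 / (1 − (1+0.0061458)^−240) = €113.59.
Monthly savings = €133.39 − €113.59 = €19.80.
Break-even = €300.00 / €19.80 = 15.15 → 16 months.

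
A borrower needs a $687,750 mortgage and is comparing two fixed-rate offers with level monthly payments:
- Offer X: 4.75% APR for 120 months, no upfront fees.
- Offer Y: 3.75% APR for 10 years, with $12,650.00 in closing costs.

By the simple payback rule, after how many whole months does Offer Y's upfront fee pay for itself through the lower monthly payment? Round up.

Offer X: monthly rate = 4.75%/12 = 0.0039583; payment = 687,750 × 0.0039583 / (1 − (1+0.0039583)^−120) = $7,210.90.
Offer Y: monthly rate = 3.75%/12 = 0.0031250; payment = 687,750 × 0.0031250 / (1 − (1+0.0031250)^−120) = $6,881.71.
Monthly savings = $7,210.90 − $6,881.71 = $329.19.
Break-even = $12,650.00 / $329.19 = 38.43 → 39 months.

39 months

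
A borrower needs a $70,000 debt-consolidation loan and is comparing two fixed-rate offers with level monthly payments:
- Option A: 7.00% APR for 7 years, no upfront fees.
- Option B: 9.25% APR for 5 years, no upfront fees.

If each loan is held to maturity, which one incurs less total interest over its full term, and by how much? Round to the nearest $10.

Option B by $1,050

Option A: monthly rate = 7%/12 = 0.0058333; payment = 70,000 × 0.0058333 / (1 − (1+0.0058333)^−84) = $1,056.49.
Total interest on Option A = 84 × $1,056.49 − $70,000 = $18,745.16.
Option B: monthly rate = 9.25%/12 = 0.0077083; payment = 70,000 × 0.0077083 / (1 − (1+0.0077083)^−60) = $1,461.59.
Total interest on Option B = 60 × $1,461.59 − $70,000 = $17,695.40.
Option B is lower by $1,049.76.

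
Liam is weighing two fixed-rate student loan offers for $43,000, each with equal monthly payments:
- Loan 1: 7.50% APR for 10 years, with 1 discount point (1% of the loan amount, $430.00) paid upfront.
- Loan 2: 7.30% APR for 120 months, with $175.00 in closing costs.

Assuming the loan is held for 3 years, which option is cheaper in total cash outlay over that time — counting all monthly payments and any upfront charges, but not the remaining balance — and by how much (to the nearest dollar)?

Loan 2 by $416

Loan 1: monthly rate = 7.5%/12 = 0.0062500; payment = 43,000 × 0.0062500 / (1 − (1+0.0062500)^−120) = $510.42.
Loan 2: monthly rate = 7.3%/12 = 0.0060833; payment = 43,000 × 0.0060833 / (1 − (1+0.0060833)^−120) = $505.94.
Over 36 months: Loan 1 costs 36 × $510.42 + $430.00 = $18,805.12; Loan 2 costs 36 × $505.94 + $175.00 = $18,388.84.
Loan 2 is cheaper by $18,805.12 − $18,388.84 = $416.28.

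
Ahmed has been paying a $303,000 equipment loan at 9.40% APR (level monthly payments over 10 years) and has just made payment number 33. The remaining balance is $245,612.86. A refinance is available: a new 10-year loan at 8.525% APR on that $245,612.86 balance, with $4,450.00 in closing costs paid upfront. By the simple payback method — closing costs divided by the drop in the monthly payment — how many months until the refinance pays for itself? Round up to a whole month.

Current payment = 303,000 × 9.4%/12 / (1 − (1+0.0078333)^−120) = $3,904.18.
Refinanced payment = 245,612.86 × 0.0071042 / (1 − (1+0.0071042)^−120) = $3,048.53.
Monthly savings = $3,904.18 − $3,048.53 = $855.65.
Break-even = $4,450.00 / $855.65 = 5.20 → 6 months.

6 months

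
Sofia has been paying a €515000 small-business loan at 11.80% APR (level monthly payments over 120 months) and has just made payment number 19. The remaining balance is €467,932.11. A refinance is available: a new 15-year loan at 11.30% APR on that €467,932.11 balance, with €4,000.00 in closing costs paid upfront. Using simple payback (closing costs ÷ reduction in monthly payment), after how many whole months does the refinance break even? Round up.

3 months

Current payment = 515,000 × 11.8%/12 / (1 − (1+0.0098333)^−120) = €7,329.33.
Refinanced payment = 467,932.11 × 0.0094167 / (1 − (1+0.0094167)^−180) = €5,406.98.
Monthly savings = €7,329.33 − €5,406.98 = €1,922.35.
Break-even = €4,000.00 / €1,922.35 = 2.08 → 3 months.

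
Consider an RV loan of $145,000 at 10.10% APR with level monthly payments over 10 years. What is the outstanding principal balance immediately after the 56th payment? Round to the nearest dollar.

$94,914

With monthly rate i = 10.1%/12 = 0.0084167, the balance after k of n payments is P · [(1+i)^n − (1+i)^k] / [(1+i)^n − 1].
(1+0.0084167)^120 = 2.73402063 and (1+0.0084167)^56 = 1.59897191, so the balance is 145,000 × (2.73402063 − 1.59897191) / (2.73402063 − 1) = $94,913.56.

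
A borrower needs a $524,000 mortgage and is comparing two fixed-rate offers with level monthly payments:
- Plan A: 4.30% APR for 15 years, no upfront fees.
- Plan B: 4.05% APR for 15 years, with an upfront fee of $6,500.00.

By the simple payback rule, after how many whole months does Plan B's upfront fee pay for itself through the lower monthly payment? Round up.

99 months

Plan A: at 4.30% the monthly rate is 0.0035833, so the payment is 524,000 × 0.0035833 / (1 − 1.0035833^−180) = $3,955.21.
Plan B: at 4.05% the monthly rate is 0.0033750, so the payment is 524,000 × 0.0033750 / (1 − 1.0033750^−180) = $3,889.11.
Monthly savings = $3,955.21 − $3,889.11 = $66.10.
Break-even = $6,500.00 / $66.10 = 98.34 → 99 months.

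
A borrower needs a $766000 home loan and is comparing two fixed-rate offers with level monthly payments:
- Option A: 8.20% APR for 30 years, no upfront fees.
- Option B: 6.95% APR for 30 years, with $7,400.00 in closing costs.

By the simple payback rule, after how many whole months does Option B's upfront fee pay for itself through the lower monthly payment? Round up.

12 months

Option A: monthly rate = 8.2%/12 = 0.0068333; payment = 766,000 × 0.0068333 / (1 − (1+0.0068333)^−360) = $5,727.80.
Option B: at 6.95% the monthly rate is 0.0057917, so the payment is 766,000 × 0.0057917 / (1 − 1.0057917^−360) = $5,070.52.
Monthly savings = $5,727.80 − $5,070.52 = $657.28.
Break-even = $7,400.00 / $657.28 = 11.26 → 12 months.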